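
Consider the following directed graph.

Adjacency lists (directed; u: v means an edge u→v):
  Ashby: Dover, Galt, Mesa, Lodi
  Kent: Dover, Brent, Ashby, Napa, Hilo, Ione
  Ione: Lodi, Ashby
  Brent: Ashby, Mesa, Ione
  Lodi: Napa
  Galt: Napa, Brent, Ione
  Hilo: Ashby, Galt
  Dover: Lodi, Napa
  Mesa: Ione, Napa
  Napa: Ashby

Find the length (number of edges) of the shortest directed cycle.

3

For each vertex v, BFS finds the shortest path from v back to v.
The shortest such closed walk is Brent → Ashby → Galt → Brent, length 3.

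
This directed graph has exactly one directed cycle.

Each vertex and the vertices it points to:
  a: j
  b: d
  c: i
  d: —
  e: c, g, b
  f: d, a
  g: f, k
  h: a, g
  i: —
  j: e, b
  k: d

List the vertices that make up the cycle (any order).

a, e, f, g, j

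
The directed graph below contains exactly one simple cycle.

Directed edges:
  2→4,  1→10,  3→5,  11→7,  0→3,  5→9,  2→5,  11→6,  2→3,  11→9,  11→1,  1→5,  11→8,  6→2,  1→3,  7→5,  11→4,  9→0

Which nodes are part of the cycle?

0, 3, 5, 9

DFS with gray/black marking from 9:
9 gray
  0 gray
    3 gray
      5 gray
        5→9: 9 is gray → back edge
Back edge closes the cycle 9 → 0 → 3 → 5 → 9; its vertices are {0, 3, 5, 9}.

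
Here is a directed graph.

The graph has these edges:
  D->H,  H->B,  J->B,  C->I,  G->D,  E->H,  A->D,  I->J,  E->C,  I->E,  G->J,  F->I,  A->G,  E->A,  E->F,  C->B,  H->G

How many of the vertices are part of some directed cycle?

7

A vertex is on a directed cycle iff it belongs to a strongly connected component of size ≥ 2 (or has a self-loop).
The vertices on cycles are {C, D, E, F, G, H, I} — 7 in total.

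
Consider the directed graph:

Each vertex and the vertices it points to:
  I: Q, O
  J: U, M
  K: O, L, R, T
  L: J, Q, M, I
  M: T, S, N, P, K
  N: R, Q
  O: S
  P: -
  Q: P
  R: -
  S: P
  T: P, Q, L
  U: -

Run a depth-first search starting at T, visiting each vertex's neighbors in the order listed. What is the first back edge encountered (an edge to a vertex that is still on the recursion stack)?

DFS from T (visiting each vertex's neighbors in the order listed); mark gray on enter, black on exit:
T gray
  P gray
  P black
  Q gray
    Q→P: P black — skip
  Q black
  L gray
    J gray
      U gray
      U black
      M gray
        M→T: T is gray → back edge
First back edge: M → T.

M→T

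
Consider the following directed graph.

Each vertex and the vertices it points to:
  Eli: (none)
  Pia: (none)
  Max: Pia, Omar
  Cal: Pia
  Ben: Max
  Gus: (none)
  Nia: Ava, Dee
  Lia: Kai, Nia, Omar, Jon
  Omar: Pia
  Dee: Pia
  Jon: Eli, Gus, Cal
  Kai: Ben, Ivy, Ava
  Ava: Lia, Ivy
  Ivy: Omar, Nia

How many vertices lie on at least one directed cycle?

A vertex is on a directed cycle iff it belongs to a strongly connected component of size ≥ 2 (or has a self-loop).
The vertices on cycles are {Ava, Ivy, Kai, Lia, Nia} — 5 in total.

5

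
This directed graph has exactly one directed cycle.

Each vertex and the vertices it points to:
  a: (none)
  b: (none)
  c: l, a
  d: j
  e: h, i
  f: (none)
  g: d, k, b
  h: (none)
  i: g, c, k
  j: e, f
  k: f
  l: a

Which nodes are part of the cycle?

DFS with gray/black marking from e:
e gray
  h gray
  h black
  i gray
    g gray
      d gray
        j gray
          j→e: e is gray → back edge
Back edge closes the cycle e → i → g → d → j → e; its vertices are {d, e, g, i, j}.

d, e, g, i, j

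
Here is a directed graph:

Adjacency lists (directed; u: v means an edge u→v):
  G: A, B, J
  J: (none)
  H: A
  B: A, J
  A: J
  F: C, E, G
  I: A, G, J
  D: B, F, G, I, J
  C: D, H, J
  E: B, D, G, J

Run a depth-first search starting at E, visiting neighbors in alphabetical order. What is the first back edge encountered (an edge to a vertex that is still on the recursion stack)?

DFS from E (visiting neighbors in alphabetical order); mark gray on enter, black on exit:
E gray
  B gray
    A gray
      J gray
      J black
    A black
    B→J: J black — skip
  B black
  D gray
    D→B: B black — skip
    F gray
      C gray
        C→D: D is gray → back edge
First back edge: C → D.

C→D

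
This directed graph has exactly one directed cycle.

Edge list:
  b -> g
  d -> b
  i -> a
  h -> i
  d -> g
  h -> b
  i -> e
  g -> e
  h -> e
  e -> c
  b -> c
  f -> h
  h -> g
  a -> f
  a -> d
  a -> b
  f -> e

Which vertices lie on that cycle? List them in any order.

a, f, h, i

DFS with gray/black marking from a:
a gray
  f gray
    h gray
      b gray
        c gray
        c black
        g gray
          e gray
            e→c: c black — skip
          e black
        g black
      b black
      h→g: g black — skip
      h→e: e black — skip
      i gray
        i→e: e black — skip
        i→a: a is gray → back edge
Back edge closes the cycle a → f → h → i → a; its vertices are {a, f, h, i}.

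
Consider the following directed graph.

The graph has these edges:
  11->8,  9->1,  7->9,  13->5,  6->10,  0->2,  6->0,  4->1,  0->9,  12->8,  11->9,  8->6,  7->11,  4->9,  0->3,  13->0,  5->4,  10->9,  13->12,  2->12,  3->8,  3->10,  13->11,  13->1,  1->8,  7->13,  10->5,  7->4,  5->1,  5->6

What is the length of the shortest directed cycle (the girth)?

For each vertex v, BFS finds the shortest path from v back to v.
The shortest such closed walk is 5 → 6 → 10 → 5, length 3.

3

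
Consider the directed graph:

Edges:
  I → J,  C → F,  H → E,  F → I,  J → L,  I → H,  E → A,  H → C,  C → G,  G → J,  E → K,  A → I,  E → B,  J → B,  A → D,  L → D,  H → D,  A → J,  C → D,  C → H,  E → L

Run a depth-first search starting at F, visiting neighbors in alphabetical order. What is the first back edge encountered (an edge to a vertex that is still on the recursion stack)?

C→F

DFS from F (visiting neighbors in alphabetical order); mark gray on enter, black on exit:
F gray
  I gray
    H gray
      C gray
        D gray
        D black
        C→F: F is gray → back edge
First back edge: C → F.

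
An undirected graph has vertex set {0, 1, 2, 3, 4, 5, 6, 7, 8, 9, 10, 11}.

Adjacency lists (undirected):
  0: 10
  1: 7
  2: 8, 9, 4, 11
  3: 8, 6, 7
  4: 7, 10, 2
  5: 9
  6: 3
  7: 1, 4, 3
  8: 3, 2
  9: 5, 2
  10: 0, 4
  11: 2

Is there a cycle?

Yes

DFS, tracking each vertex's parent; an edge to a visited non-parent vertex closes a cycle.
Start from 8:
visit 8 (parent –)
  visit 3 (parent 8)
    3–8: parent, skip
    visit 6 (parent 3)
      6–3: parent, skip
    visit 7 (parent 3)
      visit 1 (parent 7)
        1–7: parent, skip
      visit 4 (parent 7)
        4–7: parent, skip
        visit 10 (parent 4)
          visit 0 (parent 10)
            0–10: parent, skip
          10–4: parent, skip
        visit 2 (parent 4)
          2–8: 8 visited and ≠ parent → cycle
Cycle: 8 – 3 – 7 – 4 – 2 – 8.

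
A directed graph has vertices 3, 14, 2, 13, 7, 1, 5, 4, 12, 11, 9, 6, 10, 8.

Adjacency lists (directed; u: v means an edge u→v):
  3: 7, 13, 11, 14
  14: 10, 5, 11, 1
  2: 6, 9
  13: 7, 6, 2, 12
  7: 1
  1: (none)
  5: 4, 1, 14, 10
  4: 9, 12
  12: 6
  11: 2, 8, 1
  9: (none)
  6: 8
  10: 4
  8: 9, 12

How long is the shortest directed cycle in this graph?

2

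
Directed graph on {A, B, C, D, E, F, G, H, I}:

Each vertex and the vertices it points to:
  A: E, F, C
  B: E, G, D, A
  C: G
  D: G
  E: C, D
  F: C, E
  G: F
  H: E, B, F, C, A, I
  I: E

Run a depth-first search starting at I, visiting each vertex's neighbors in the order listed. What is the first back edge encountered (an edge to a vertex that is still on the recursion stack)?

DFS from I (visiting each vertex's neighbors in the order listed); mark gray on enter, black on exit:
I gray
  E gray
    C gray
      G gray
        F gray
          F→C: C is gray → back edge
First back edge: F → C.

F->C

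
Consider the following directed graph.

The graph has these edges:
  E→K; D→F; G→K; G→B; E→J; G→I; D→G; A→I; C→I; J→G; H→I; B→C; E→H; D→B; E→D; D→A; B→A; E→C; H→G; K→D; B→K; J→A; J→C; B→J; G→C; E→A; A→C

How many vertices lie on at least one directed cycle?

5

A vertex is on a directed cycle iff it belongs to a strongly connected component of size ≥ 2 (or has a self-loop).
The vertices on cycles are {B, D, G, J, K} — 5 in total.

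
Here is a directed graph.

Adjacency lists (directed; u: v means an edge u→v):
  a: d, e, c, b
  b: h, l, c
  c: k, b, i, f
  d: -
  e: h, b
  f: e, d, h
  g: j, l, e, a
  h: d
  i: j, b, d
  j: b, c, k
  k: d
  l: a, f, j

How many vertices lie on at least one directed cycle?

A vertex is on a directed cycle iff it belongs to a strongly connected component of size ≥ 2 (or has a self-loop).
The vertices on cycles are {a, b, c, e, f, i, j, l} — 8 in total.

8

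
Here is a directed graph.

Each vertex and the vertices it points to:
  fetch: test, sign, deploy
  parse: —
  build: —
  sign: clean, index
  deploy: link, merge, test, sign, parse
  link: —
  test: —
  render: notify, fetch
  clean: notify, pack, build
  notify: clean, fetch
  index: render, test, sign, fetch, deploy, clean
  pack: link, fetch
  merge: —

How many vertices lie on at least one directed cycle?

8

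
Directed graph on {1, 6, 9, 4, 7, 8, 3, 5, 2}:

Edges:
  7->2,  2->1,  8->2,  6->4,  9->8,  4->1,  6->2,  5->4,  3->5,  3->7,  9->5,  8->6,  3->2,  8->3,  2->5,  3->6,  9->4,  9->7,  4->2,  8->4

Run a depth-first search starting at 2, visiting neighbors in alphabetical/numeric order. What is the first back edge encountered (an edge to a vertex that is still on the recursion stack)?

4→2

DFS from 2 (visiting neighbors in alphabetical/numeric order); mark gray on enter, black on exit:
2 gray
  1 gray
  1 black
  5 gray
    4 gray
      4→1: 1 black — skip
      4→2: 2 is gray → back edge
First back edge: 4 → 2.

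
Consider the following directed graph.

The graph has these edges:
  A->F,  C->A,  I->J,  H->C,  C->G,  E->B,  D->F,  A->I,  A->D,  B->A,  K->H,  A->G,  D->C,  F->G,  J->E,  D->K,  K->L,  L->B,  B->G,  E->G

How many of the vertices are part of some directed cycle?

A vertex is on a directed cycle iff it belongs to a strongly connected component of size ≥ 2 (or has a self-loop).
The vertices on cycles are {A, B, C, D, E, H, I, J, K, L} — 10 in total.

10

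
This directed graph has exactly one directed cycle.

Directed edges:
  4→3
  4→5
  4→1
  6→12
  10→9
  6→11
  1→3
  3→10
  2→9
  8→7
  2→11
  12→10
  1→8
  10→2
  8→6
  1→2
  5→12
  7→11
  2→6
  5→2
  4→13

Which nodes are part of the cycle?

DFS with gray/black marking from 2:
2 gray
  6 gray
    11 gray
    11 black
    12 gray
      10 gray
        10→2: 2 is gray → back edge
Back edge closes the cycle 2 → 6 → 12 → 10 → 2; its vertices are {2, 6, 10, 12}.

2, 6, 10, 12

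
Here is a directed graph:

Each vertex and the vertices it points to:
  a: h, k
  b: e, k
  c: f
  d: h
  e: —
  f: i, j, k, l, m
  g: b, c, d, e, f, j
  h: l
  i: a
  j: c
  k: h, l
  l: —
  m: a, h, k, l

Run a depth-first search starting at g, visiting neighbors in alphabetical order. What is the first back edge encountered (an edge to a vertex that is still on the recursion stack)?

DFS from g (visiting neighbors in alphabetical order); mark gray on enter, black on exit:
g gray
  b gray
    e gray
    e black
    k gray
      h gray
        l gray
        l black
      h black
      k→l: l black — skip
    k black
  b black
  c gray
    f gray
      i gray
        a gray
          a→h: h black — skip
          a→k: k black — skip
        a black
      i black
      j gray
        j→c: c is gray → back edge
First back edge: j → c.

j->c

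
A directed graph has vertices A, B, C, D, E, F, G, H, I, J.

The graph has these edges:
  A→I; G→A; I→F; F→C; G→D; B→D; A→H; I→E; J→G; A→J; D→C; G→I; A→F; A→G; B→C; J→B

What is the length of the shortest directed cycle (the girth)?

2

For each vertex v, BFS finds the shortest path from v back to v.
The shortest such closed walk is G → A → G, length 2.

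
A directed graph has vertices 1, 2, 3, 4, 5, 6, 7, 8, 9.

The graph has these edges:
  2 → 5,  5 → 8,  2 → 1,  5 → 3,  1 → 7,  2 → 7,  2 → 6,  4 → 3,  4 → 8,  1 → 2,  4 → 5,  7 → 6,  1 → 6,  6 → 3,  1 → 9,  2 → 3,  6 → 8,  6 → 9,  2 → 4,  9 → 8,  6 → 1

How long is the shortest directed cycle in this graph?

For each vertex v, BFS finds the shortest path from v back to v.
The shortest such closed walk is 1 → 6 → 1, length 2.

2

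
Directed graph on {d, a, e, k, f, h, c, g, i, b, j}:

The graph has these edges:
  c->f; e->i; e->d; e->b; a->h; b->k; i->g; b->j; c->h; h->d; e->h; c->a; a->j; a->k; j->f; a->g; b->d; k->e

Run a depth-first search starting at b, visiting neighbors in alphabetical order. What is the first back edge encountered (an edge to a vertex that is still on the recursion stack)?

e→b

DFS from b (visiting neighbors in alphabetical order); mark gray on enter, black on exit:
b gray
  d gray
  d black
  j gray
    f gray
    f black
  j black
  k gray
    e gray
      e→b: b is gray → back edge
First back edge: e → b.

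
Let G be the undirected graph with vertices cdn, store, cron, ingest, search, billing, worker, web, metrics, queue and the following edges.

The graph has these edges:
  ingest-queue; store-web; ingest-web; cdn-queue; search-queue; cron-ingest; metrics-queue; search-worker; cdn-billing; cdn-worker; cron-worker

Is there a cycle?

DFS, tracking each vertex's parent; an edge to a visited non-parent vertex closes a cycle.
Start from web:
visit web (parent –)
  visit ingest (parent web)
    visit queue (parent ingest)
      queue–ingest: parent, skip
      visit search (parent queue)
        search–queue: parent, skip
        visit worker (parent search)
          visit cron (parent worker)
            cron–worker: parent, skip
            cron–ingest: ingest visited and ≠ parent → cycle
Cycle: ingest – queue – search – worker – cron – ingest.

Yes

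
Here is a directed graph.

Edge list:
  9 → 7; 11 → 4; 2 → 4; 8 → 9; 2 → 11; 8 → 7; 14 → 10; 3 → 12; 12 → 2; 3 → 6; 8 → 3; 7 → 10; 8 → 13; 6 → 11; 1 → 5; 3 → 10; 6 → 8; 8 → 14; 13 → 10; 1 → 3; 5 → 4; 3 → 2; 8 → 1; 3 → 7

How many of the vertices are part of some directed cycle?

4

A vertex is on a directed cycle iff it belongs to a strongly connected component of size ≥ 2 (or has a self-loop).
The vertices on cycles are {1, 3, 6, 8} — 4 in total.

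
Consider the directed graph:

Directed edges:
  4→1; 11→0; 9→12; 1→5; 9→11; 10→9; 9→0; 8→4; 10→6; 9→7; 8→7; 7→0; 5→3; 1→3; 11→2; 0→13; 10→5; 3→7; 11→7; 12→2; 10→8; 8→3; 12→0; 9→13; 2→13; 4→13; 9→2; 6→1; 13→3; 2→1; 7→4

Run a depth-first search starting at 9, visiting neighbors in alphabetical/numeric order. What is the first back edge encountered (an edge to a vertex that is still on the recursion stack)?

7→0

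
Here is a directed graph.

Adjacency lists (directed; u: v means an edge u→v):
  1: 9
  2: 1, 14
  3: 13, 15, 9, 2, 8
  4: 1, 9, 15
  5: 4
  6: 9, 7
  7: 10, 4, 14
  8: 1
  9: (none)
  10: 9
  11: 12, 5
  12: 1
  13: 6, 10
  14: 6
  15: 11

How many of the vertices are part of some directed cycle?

A vertex is on a directed cycle iff it belongs to a strongly connected component of size ≥ 2 (or has a self-loop).
The vertices on cycles are {4, 5, 6, 7, 11, 14, 15} — 7 in total.

7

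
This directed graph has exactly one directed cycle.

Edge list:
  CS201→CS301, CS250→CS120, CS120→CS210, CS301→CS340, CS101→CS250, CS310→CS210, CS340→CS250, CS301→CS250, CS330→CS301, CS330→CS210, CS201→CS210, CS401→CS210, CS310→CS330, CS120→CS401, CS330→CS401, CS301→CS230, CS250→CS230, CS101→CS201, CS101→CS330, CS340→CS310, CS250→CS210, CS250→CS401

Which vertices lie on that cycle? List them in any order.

CS301, CS310, CS330, CS340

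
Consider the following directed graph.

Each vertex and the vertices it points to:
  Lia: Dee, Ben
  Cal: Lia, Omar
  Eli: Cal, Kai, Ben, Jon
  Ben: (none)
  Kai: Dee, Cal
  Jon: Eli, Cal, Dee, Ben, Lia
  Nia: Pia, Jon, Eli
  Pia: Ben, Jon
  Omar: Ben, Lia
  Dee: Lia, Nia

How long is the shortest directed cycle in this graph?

2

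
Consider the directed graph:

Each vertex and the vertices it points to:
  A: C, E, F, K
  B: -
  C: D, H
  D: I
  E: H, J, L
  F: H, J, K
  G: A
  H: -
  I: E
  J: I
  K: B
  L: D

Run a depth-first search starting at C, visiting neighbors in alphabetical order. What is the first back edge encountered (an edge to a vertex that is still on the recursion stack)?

DFS from C (visiting neighbors in alphabetical order); mark gray on enter, black on exit:
C gray
  D gray
    I gray
      E gray
        H gray
        H black
        J gray
          J→I: I is gray → back edge
First back edge: J → I.

J→I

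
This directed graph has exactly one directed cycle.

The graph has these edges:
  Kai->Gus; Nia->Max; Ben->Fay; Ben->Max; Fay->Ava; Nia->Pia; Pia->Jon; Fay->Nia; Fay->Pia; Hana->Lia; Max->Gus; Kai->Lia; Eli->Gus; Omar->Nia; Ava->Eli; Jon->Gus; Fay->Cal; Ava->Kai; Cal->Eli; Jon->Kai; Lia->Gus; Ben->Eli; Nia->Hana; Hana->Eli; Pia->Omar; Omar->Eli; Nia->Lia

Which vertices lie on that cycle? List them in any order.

Nia, Pia, Omar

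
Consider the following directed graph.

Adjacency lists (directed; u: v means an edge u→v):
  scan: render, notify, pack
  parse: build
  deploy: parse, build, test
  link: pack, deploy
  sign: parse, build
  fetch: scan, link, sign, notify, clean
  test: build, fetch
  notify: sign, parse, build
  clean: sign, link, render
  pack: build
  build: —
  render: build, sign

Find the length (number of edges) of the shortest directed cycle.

4

For each vertex v, BFS finds the shortest path from v back to v.
The shortest such closed walk is fetch → link → deploy → test → fetch, length 4.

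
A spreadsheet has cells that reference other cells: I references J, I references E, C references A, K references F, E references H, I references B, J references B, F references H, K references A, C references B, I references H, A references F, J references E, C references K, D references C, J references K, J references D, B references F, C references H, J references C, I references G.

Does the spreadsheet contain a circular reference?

DFS with white/gray/black marking, starting from J:
J gray
  K gray
    A gray
      F gray
        H gray
        H black
      F black
    A black
    K→F: F black — skip
  K black
  C gray
    C→K: K black — skip
    C→A: A black — skip
    B gray
      B→F: F black — skip
    B black
    C→H: H black — skip
  C black
  J→B: B black — skip
  E gray
    E→H: H black — skip
  E black
  D gray
    D→C: C black — skip
  D black
J black
G gray
G black
I gray
  I→B: B black — skip
  I→G: G black — skip
  I→E: E black — skip
  I→J: J black — skip
  I→H: H black — skip
I black
Every edge goes to a white or black vertex — no back edge, so the graph is acyclic.

No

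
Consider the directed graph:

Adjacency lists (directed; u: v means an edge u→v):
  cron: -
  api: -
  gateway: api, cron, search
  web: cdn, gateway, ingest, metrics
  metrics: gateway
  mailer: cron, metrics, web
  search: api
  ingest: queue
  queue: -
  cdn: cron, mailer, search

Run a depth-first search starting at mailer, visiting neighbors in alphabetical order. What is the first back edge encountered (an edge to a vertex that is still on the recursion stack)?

DFS from mailer (visiting neighbors in alphabetical order); mark gray on enter, black on exit:
mailer gray
  cron gray
  cron black
  metrics gray
    gateway gray
      api gray
      api black
      gateway→cron: cron black — skip
      search gray
        search→api: api black — skip
      search black
    gateway black
  metrics black
  web gray
    cdn gray
      cdn→cron: cron black — skip
      cdn→mailer: mailer is gray → back edge
First back edge: cdn → mailer.

cdn->mailer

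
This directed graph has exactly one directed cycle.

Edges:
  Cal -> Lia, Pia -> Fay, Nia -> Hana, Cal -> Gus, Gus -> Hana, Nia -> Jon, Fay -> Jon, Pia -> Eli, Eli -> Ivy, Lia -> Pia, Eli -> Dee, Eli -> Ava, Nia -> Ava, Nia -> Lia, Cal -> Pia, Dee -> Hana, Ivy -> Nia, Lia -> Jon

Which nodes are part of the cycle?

DFS with gray/black marking from Pia:
Pia gray
  Fay gray
    Jon gray
    Jon black
  Fay black
  Eli gray
    Ava gray
    Ava black
    Dee gray
      Hana gray
      Hana black
    Dee black
    Ivy gray
      Nia gray
        Nia→Ava: Ava black — skip
        Nia→Jon: Jon black — skip
        Nia→Hana: Hana black — skip
        Lia gray
          Lia→Pia: Pia is gray → back edge
Back edge closes the cycle Pia → Eli → Ivy → Nia → Lia → Pia; its vertices are {Eli, Ivy, Lia, Nia, Pia}.

Eli, Ivy, Lia, Nia, Pia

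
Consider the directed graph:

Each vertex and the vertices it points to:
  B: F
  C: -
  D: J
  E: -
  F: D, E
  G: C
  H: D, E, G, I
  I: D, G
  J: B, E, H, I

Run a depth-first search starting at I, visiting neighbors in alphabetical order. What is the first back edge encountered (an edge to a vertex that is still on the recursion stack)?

F->D

DFS from I (visiting neighbors in alphabetical order); mark gray on enter, black on exit:
I gray
  D gray
    J gray
      B gray
        F gray
          F→D: D is gray → back edge
First back edge: F → D.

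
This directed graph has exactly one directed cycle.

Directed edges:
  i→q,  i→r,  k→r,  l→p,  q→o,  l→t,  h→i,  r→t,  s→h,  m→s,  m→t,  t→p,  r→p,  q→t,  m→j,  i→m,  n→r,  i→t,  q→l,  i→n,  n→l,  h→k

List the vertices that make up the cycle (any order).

DFS with gray/black marking from h:
h gray
  k gray
    r gray
      p gray
      p black
      t gray
        t→p: p black — skip
      t black
    r black
  k black
  i gray
    q gray
      l gray
        l→p: p black — skip
        l→t: t black — skip
      l black
      o gray
      o black
      q→t: t black — skip
    q black
    n gray
      n→r: r black — skip
      n→l: l black — skip
    n black
    i→r: r black — skip
    m gray
      m→t: t black — skip
      j gray
      j black
      s gray
        s→h: h is gray → back edge
Back edge closes the cycle h → i → m → s → h; its vertices are {h, i, m, s}.

h, i, m, s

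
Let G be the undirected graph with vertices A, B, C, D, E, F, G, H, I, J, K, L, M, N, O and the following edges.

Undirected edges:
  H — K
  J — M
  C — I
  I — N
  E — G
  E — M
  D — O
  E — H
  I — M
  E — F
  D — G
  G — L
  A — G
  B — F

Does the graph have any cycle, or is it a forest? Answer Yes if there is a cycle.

No

DFS, tracking each vertex's parent; an edge to a visited non-parent vertex closes a cycle.
Start from D:
visit D (parent –)
  visit G (parent D)
    visit L (parent G)
      L–G: parent, skip
    G–D: parent, skip
    visit A (parent G)
      A–G: parent, skip
    visit E (parent G)
      visit H (parent E)
        H–E: parent, skip
        visit K (parent H)
          K–H: parent, skip
      visit M (parent E)
        visit J (parent M)
          J–M: parent, skip
        M–E: parent, skip
        visit I (parent M)
          I–M: parent, skip
          visit N (parent I)
            N–I: parent, skip
          visit C (parent I)
            C–I: parent, skip
      visit F (parent E)
        F–E: parent, skip
        visit B (parent F)
          B–F: parent, skip
      E–G: parent, skip
  visit O (parent D)
    O–D: parent, skip
No non-parent visited neighbor found — the graph is a forest.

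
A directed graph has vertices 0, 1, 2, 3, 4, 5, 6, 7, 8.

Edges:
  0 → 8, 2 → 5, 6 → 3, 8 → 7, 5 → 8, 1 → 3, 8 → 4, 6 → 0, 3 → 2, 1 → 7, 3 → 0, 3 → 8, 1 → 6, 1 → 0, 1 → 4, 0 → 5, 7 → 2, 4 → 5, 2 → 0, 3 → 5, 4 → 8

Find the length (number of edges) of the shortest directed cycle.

For each vertex v, BFS finds the shortest path from v back to v.
The shortest such closed walk is 4 → 8 → 4, length 2.

2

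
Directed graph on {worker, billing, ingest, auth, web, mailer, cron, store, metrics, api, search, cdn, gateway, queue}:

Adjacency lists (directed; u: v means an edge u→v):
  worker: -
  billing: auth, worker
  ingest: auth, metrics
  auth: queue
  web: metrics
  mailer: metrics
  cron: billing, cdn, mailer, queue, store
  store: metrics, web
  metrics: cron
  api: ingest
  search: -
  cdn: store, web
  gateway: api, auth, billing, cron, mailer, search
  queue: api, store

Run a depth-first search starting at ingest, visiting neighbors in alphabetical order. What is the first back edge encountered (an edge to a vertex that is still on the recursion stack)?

api->ingest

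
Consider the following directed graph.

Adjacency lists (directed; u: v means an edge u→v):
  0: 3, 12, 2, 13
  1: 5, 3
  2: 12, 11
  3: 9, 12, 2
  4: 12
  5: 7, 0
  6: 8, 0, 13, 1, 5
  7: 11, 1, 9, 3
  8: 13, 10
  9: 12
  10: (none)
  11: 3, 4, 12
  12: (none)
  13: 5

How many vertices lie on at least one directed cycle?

8

A vertex is on a directed cycle iff it belongs to a strongly connected component of size ≥ 2 (or has a self-loop).
The vertices on cycles are {0, 1, 2, 3, 5, 7, 11, 13} — 8 in total.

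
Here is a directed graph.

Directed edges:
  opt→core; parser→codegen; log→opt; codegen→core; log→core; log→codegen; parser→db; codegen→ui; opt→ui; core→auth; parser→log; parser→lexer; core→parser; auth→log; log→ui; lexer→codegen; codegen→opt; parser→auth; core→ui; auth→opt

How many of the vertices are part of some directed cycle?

A vertex is on a directed cycle iff it belongs to a strongly connected component of size ≥ 2 (or has a self-loop).
The vertices on cycles are {log, opt, auth, core, lexer, parser, codegen} — 7 in total.

7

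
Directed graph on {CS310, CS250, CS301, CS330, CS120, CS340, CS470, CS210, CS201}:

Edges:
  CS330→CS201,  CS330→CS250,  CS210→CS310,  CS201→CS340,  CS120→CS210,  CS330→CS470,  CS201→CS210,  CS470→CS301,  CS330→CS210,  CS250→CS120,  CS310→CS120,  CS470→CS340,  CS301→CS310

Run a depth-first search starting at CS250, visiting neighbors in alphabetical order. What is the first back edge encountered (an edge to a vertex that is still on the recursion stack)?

CS310→CS120

DFS from CS250 (visiting neighbors in alphabetical order); mark gray on enter, black on exit:
CS250 gray
  CS120 gray
    CS210 gray
      CS310 gray
        CS310→CS120: CS120 is gray → back edge
First back edge: CS310 → CS120.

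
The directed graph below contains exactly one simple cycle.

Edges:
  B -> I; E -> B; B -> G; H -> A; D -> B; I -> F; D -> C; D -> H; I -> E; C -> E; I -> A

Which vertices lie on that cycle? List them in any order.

B, E, I

DFS with gray/black marking from B:
B gray
  I gray
    E gray
      E→B: B is gray → back edge
Back edge closes the cycle B → I → E → B; its vertices are {B, E, I}.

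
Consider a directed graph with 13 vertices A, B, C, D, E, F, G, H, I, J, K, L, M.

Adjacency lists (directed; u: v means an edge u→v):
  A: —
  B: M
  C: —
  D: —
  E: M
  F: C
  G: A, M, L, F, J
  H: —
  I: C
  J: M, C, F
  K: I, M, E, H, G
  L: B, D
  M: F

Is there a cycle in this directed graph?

DFS with white/gray/black marking, starting from H:
H gray
H black
A gray
A black
B gray
  M gray
    F gray
      C gray
      C black
    F black
  M black
B black
D gray
D black
E gray
  E→M: M black — skip
E black
G gray
  G→A: A black — skip
  G→M: M black — skip
  L gray
    L→B: B black — skip
    L→D: D black — skip
  L black
  G→F: F black — skip
  J gray
    J→M: M black — skip
    J→C: C black — skip
    J→F: F black — skip
  J black
G black
I gray
  I→C: C black — skip
I black
K gray
  K→I: I black — skip
  K→M: M black — skip
  K→E: E black — skip
  K→H: H black — skip
  K→G: G black — skip
K black
Every edge goes to a white or black vertex — no back edge, so the graph is acyclic.

No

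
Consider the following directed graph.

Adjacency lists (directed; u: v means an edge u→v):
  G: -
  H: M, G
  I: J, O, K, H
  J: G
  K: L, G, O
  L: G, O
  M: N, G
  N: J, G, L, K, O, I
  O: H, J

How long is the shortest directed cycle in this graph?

For each vertex v, BFS finds the shortest path from v back to v.
The shortest such closed walk is M → N → I → H → M, length 4.

4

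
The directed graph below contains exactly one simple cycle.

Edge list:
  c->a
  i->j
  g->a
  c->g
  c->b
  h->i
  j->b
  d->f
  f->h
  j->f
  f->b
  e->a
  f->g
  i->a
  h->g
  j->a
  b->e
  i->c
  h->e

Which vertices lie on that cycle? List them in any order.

f, h, i, j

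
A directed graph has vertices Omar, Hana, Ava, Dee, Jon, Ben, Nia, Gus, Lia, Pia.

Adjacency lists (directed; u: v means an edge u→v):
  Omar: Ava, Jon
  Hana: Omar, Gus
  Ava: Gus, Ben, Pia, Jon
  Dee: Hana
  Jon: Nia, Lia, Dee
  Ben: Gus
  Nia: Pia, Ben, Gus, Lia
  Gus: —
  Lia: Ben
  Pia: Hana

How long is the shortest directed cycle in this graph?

4

For each vertex v, BFS finds the shortest path from v back to v.
The shortest such closed walk is Omar → Jon → Dee → Hana → Omar, length 4.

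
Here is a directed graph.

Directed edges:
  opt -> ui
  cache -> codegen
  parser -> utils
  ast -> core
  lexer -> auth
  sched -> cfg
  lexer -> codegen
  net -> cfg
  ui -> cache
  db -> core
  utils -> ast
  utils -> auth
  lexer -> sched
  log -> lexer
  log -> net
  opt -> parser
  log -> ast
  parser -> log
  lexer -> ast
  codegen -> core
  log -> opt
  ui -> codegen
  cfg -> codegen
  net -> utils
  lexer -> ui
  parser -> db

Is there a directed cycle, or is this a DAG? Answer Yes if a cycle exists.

DFS with white/gray/black marking, starting from db:
db gray
  core gray
  core black
db black
sched gray
  cfg gray
    codegen gray
      codegen→core: core black — skip
    codegen black
  cfg black
sched black
lexer gray
  lexer→codegen: codegen black — skip
  auth gray
  auth black
  ast gray
    ast→core: core black — skip
  ast black
  lexer→sched: sched black — skip
  ui gray
    cache gray
      cache→codegen: codegen black — skip
    cache black
    ui→codegen: codegen black — skip
  ui black
lexer black
parser gray
  utils gray
    utils→ast: ast black — skip
    utils→auth: auth black — skip
  utils black
  parser→db: db black — skip
  log gray
    opt gray
      opt→ui: ui black — skip
      opt→parser: parser is gray → back edge
Back edge found, so a cycle exists: parser → log → opt → parser.

Yes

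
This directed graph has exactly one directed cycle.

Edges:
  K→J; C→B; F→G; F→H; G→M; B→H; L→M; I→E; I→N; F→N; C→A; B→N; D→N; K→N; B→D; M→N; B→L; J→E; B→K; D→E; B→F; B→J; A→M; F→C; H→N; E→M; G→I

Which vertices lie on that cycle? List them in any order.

B, C, F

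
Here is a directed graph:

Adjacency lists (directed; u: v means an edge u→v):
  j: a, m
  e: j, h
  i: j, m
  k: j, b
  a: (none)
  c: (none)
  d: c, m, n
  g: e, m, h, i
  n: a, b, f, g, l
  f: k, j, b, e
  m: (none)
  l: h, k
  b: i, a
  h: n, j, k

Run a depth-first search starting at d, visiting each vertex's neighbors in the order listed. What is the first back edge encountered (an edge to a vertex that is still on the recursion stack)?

h→n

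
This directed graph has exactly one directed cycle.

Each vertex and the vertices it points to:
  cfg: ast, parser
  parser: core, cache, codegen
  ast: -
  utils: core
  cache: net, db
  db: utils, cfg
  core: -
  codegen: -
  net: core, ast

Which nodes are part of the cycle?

db, cfg, cache, parser

DFS with gray/black marking from parser:
parser gray
  core gray
  core black
  cache gray
    net gray
      net→core: core black — skip
      ast gray
      ast black
    net black
    db gray
      utils gray
        utils→core: core black — skip
      utils black
      cfg gray
        cfg→ast: ast black — skip
        cfg→parser: parser is gray → back edge
Back edge closes the cycle parser → cache → db → cfg → parser; its vertices are {db, cfg, cache, parser}.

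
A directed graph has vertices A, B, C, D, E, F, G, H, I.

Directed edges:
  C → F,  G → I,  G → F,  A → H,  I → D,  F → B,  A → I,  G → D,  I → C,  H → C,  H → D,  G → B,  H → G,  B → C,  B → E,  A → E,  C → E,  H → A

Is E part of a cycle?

No

E lies on a cycle iff there is a path from E back to itself.
Exploring from E, it never reaches itself; equivalently, its strongly connected component is a singleton.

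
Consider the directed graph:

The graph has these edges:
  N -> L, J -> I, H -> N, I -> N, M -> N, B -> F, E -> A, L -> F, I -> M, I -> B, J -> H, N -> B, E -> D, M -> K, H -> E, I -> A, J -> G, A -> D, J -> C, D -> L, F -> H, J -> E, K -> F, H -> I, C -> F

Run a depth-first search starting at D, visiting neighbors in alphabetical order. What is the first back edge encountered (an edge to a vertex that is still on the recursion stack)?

A→D

DFS from D (visiting neighbors in alphabetical order); mark gray on enter, black on exit:
D gray
  L gray
    F gray
      H gray
        E gray
          A gray
            A→D: D is gray → back edge
First back edge: A → D.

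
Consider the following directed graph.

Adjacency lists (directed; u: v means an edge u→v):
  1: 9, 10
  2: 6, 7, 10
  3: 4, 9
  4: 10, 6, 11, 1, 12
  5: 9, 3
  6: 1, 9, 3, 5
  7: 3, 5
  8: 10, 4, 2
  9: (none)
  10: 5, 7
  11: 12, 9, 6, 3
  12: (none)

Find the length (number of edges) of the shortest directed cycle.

For each vertex v, BFS finds the shortest path from v back to v.
The shortest such closed walk is 4 → 6 → 3 → 4, length 3.

3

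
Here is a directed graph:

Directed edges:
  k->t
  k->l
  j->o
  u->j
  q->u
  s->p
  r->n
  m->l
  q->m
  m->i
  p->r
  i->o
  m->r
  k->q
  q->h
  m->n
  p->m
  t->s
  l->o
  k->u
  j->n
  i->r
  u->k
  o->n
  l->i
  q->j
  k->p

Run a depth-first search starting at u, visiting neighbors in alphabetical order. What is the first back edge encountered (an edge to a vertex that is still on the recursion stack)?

DFS from u (visiting neighbors in alphabetical order); mark gray on enter, black on exit:
u gray
  j gray
    n gray
    n black
    o gray
      o→n: n black — skip
    o black
  j black
  k gray
    l gray
      i gray
        i→o: o black — skip
        r gray
          r→n: n black — skip
        r black
      i black
      l→o: o black — skip
    l black
    p gray
      m gray
        m→i: i black — skip
        m→l: l black — skip
        m→n: n black — skip
        m→r: r black — skip
      m black
      p→r: r black — skip
    p black
    q gray
      h gray
      h black
      q→j: j black — skip
      q→m: m black — skip
      q→u: u is gray → back edge
First back edge: q → u.

q->u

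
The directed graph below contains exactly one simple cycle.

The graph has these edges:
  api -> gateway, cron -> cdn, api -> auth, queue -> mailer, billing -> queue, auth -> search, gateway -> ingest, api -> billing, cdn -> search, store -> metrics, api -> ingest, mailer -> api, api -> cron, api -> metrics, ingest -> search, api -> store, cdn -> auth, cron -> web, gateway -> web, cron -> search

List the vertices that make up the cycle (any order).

api, queue, mailer, billing

DFS with gray/black marking from api:
api gray
  auth gray
    search gray
    search black
  auth black
  metrics gray
  metrics black
  gateway gray
    ingest gray
      ingest→search: search black — skip
    ingest black
    web gray
    web black
  gateway black
  store gray
    store→metrics: metrics black — skip
  store black
  cron gray
    cron→search: search black — skip
    cdn gray
      cdn→search: search black — skip
      cdn→auth: auth black — skip
    cdn black
    cron→web: web black — skip
  cron black
  api→ingest: ingest black — skip
  billing gray
    queue gray
      mailer gray
        mailer→api: api is gray → back edge
Back edge closes the cycle api → billing → queue → mailer → api; its vertices are {api, queue, mailer, billing}.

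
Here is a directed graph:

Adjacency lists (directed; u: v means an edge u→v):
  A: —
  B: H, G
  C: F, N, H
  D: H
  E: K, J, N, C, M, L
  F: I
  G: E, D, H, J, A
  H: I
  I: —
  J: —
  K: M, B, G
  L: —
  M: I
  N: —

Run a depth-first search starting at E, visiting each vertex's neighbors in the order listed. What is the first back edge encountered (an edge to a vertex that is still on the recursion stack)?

DFS from E (visiting each vertex's neighbors in the order listed); mark gray on enter, black on exit:
E gray
  K gray
    M gray
      I gray
      I black
    M black
    B gray
      H gray
        H→I: I black — skip
      H black
      G gray
        G→E: E is gray → back edge
First back edge: G → E.

G->E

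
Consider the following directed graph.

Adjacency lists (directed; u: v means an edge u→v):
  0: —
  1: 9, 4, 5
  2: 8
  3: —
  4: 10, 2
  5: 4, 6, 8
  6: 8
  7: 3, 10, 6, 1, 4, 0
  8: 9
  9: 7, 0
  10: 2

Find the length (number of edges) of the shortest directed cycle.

3

For each vertex v, BFS finds the shortest path from v back to v.
The shortest such closed walk is 1 → 9 → 7 → 1, length 3.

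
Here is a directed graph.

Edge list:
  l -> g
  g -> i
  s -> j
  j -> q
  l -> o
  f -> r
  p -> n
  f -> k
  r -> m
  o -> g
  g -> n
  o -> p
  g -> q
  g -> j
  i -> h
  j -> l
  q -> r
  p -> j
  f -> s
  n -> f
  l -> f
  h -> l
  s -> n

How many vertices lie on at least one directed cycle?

10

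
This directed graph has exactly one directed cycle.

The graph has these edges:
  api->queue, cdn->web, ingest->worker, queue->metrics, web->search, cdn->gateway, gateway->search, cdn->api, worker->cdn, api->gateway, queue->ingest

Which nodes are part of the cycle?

api, cdn, queue, ingest, worker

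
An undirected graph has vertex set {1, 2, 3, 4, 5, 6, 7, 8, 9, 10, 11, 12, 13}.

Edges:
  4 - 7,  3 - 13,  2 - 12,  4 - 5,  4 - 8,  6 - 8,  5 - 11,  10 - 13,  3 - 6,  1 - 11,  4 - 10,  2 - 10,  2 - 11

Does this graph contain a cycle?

DFS, tracking each vertex's parent; an edge to a visited non-parent vertex closes a cycle.
Start from 1:
visit 1 (parent –)
  visit 11 (parent 1)
    visit 2 (parent 11)
      visit 12 (parent 2)
        12–2: parent, skip
      visit 10 (parent 2)
        visit 13 (parent 10)
          visit 3 (parent 13)
            visit 6 (parent 3)
              visit 8 (parent 6)
                8–6: parent, skip
                visit 4 (parent 8)
                  visit 7 (parent 4)
                    7–4: parent, skip
                  4–8: parent, skip
                  visit 5 (parent 4)
                    5–4: parent, skip
                    5–11: 11 visited and ≠ parent → cycle
Cycle: 11 – 2 – 10 – 13 – 3 – 6 – 8 – 4 – 5 – 11.

Yes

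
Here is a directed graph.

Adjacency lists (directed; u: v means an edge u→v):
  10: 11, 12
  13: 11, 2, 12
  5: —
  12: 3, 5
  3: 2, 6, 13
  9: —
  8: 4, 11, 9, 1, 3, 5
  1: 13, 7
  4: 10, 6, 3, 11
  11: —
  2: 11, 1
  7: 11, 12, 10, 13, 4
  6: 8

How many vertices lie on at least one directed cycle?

10

A vertex is on a directed cycle iff it belongs to a strongly connected component of size ≥ 2 (or has a self-loop).
The vertices on cycles are {1, 2, 3, 4, 6, 7, 8, 10, 12, 13} — 10 in total.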